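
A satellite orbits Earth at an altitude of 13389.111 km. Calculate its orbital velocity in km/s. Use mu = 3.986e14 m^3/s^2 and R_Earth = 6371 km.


r = R_E + alt = 6371.0 + 13389.111 = 19760.1110 km = 1.9760111e+07 m
v = sqrt(mu/r) = sqrt(3.986e14 / 1.9760111e+07) = 4491.3196 m/s = 4.4913 km/s

4.4913 km/s


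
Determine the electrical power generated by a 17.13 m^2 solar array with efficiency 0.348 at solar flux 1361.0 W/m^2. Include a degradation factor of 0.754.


P = area * eta * S * degradation
P = 17.13 * 0.348 * 1361.0 * 0.754
P = 6117.3887 W

6117.3887 W


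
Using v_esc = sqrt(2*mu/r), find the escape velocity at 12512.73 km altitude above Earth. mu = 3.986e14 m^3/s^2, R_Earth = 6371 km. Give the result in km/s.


r = 6371.0 + 12512.73 = 18883.7300 km = 1.888373e+07 m
v_esc = sqrt(2*mu/r) = sqrt(2*3.986e14 / 1.888373e+07)
v_esc = 6497.4022 m/s = 6.4974 km/s

6.4974 km/s


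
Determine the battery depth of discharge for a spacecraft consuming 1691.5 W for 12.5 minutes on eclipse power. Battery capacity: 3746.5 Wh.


E_used = P * t / 60 = 1691.5 * 12.5 / 60 = 352.3958 Wh
DOD = E_used / E_total * 100 = 352.3958 / 3746.5 * 100
DOD = 9.4060 %

9.4060 %


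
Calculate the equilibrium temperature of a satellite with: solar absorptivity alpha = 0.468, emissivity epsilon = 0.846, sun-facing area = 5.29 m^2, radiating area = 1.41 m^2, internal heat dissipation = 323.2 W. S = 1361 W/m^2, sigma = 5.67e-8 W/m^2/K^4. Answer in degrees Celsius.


Numerator = alpha*S*A_sun + Q_int = 0.468*1361*5.29 + 323.2 = 3692.6549 W
Denominator = eps*sigma*A_rad = 0.846*5.67e-8*1.41 = 6.7635162e-08 W/K^4
T^4 = 5.4596674e+10 K^4
T = 483.3832 K = 210.2332 C

210.2332 degrees Celsius


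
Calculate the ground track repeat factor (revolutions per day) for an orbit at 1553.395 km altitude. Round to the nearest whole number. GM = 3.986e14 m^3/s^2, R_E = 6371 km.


r = 7.924395e+06 m
T = 2*pi*sqrt(r^3/mu) = 7020.3763 s = 117.0063 min
revs/day = 1440 / 117.0063 = 12.3070
Rounded: 12 revolutions per day

12 revolutions per day


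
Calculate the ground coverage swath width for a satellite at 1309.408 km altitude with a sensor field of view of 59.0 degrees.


FOV = 59.0 deg = 1.0297 rad
swath = 2 * alt * tan(FOV/2) = 2 * 1309.408 * tan(0.5148721)
swath = 2 * 1309.408 * 0.5657728
swath = 1481.6548 km

1481.6548 km


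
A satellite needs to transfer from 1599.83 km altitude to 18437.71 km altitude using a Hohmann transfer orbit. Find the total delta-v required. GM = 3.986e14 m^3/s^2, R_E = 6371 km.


r1 = 7970.8300 km = 7.97083e+06 m
r2 = 24808.7100 km = 2.480871e+07 m
dv1 = sqrt(mu/r1)*(sqrt(2*r2/(r1+r2)) - 1) = 1628.6793 m/s
dv2 = sqrt(mu/r2)*(1 - sqrt(2*r1/(r1+r2))) = 1213.0361 m/s
total dv = |dv1| + |dv2| = 1628.6793 + 1213.0361 = 2841.7155 m/s = 2.8417 km/s

2.8417 km/s


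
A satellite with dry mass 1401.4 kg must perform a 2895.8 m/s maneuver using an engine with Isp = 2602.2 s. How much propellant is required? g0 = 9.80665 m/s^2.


ve = Isp * g0 = 2602.2 * 9.80665 = 25518.864630 m/s
mass ratio = exp(dv/ve) = exp(2895.8/25518.864630) = 1.12016594
m_prop = m_dry * (mr - 1) = 1401.4 * (1.12016594 - 1)
m_prop = 168.4005 kg

168.4005 kg


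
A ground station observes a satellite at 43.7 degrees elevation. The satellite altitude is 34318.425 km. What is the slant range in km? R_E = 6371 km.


h = 34318.425 km, el = 43.7 deg
d = -R_E*sin(el) + sqrt((R_E*sin(el))^2 + 2*R_E*h + h^2)
d = -6371.0000*sin(0.7627089) + sqrt((6371.0000*0.6908824)^2 + 2*6371.0000*34318.425 + 34318.425^2)
d = 36026.2728 km

36026.2728 km


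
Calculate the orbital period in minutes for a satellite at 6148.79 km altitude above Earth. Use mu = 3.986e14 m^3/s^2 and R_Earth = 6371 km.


r = 12519.7900 km = 1.251979e+07 m
T = 2*pi*sqrt(r^3/mu) = 2*pi*sqrt(1.9624163e+21 / 3.986e14)
T = 13941.4128 s = 232.3569 min

232.3569 minutes


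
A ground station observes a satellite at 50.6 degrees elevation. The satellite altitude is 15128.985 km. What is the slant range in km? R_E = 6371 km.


h = 15128.985 km, el = 50.6 deg
d = -R_E*sin(el) + sqrt((R_E*sin(el))^2 + 2*R_E*h + h^2)
d = -6371.0000*sin(0.8831366) + sqrt((6371.0000*0.7727336)^2 + 2*6371.0000*15128.985 + 15128.985^2)
d = 16193.1756 km

16193.1756 km


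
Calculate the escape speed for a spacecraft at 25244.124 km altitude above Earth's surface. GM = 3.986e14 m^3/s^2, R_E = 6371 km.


r = 6371.0 + 25244.124 = 31615.1240 km = 3.1615124e+07 m
v_esc = sqrt(2*mu/r) = sqrt(2*3.986e14 / 3.1615124e+07)
v_esc = 5021.5316 m/s = 5.0215 km/s

5.0215 km/s


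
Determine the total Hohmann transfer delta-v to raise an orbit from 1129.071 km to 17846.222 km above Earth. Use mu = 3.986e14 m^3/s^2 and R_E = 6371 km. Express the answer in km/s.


r1 = 7500.0710 km = 7.500071e+06 m
r2 = 24217.2220 km = 2.4217222e+07 m
dv1 = sqrt(mu/r1)*(sqrt(2*r2/(r1+r2)) - 1) = 1718.6194 m/s
dv2 = sqrt(mu/r2)*(1 - sqrt(2*r1/(r1+r2))) = 1267.0015 m/s
total dv = |dv1| + |dv2| = 1718.6194 + 1267.0015 = 2985.6209 m/s = 2.9856 km/s

2.9856 km/s


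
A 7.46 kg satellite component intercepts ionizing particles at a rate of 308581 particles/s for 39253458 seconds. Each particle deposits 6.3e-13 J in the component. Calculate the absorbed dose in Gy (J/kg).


Total energy deposited = rate * time * E_per
  = 308581 * 39253458 * 6.3e-13 = 7.6311 J
Dose = E_total / mass = 7.6311 / 7.46
Dose = 1.0229 Gy

1.0229 Gy


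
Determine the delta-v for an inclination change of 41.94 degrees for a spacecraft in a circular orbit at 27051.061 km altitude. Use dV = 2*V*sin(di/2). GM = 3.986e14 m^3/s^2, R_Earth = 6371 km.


r = 33422.0610 km = 3.3422061e+07 m
V = sqrt(mu/r) = 3453.4409 m/s
di = 41.94 deg = 0.7319911 rad
dV = 2*V*sin(di/2) = 2*3453.4409*sin(0.3659955)
dV = 2471.8285 m/s = 2.4718 km/s

2.4718 km/s


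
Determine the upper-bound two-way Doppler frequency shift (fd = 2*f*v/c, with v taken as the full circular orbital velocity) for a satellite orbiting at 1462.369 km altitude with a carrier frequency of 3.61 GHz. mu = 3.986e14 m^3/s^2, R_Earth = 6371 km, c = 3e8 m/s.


r = 7.833369e+06 m
v = sqrt(mu/r) = 7133.3635 m/s (worst-case radial velocity)
f = 3.61 GHz = 3.61e+09 Hz
fd = 2*f*v/c = 2*3.61e+09*7133.3635/3.0e+08
fd = 171676.2813 Hz

171676.2813 Hz


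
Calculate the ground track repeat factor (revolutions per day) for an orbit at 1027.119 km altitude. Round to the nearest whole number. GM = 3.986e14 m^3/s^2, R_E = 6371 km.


r = 7.398119e+06 m
T = 2*pi*sqrt(r^3/mu) = 6332.7623 s = 105.5460 min
revs/day = 1440 / 105.5460 = 13.6433
Rounded: 14 revolutions per day

14 revolutions per day


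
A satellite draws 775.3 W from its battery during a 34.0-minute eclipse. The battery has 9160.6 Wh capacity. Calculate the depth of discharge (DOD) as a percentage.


E_used = P * t / 60 = 775.3 * 34.0 / 60 = 439.3367 Wh
DOD = E_used / E_total * 100 = 439.3367 / 9160.6 * 100
DOD = 4.7959 %

4.7959 %


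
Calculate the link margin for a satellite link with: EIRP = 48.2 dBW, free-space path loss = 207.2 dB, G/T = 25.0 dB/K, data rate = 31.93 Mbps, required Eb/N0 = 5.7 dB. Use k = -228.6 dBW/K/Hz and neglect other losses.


C/N0 = EIRP - FSPL + G/T - k = 48.2 - 207.2 + 25.0 - (-228.6)
C/N0 = 94.6000 dB-Hz
R_b = 31.93 Mbps = 3.193e+07 bps -> 10*log10(R_b) = 75.0420 dB-Hz
Eb/N0 = C/N0 - 10*log10(R_b) = 94.6000 - 75.0420 = 19.5580 dB
Margin = Eb/N0 - Eb/N0_req = 19.5580 - 5.7 = 13.8580 dB (link closes)

13.8580 dB


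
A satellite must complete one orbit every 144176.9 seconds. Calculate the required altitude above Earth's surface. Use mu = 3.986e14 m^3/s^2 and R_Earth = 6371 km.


T = 144176.9 s
r = (mu*T^2/(4*pi^2))^(1/3) = (3.986e14 * 144176.9^2 / (4*pi^2))^(1/3)
r = 5.9427798e+07 m = 59427.7984 km
alt = r - R_E = 59427.7984 - 6371 = 53056.7984 km

53056.7984 km


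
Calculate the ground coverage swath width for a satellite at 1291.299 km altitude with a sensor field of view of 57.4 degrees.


FOV = 57.4 deg = 1.0018 rad
swath = 2 * alt * tan(FOV/2) = 2 * 1291.299 * tan(0.5009095)
swath = 2 * 1291.299 * 0.547484
swath = 1413.9311 km

1413.9311 km


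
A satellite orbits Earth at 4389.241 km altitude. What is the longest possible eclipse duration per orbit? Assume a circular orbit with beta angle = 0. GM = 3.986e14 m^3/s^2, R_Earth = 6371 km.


r = 10760.2410 km
T = 185.1369 min
Eclipse fraction = arcsin(R_E/r)/pi = arcsin(6371.0000/10760.2410)/pi
= arcsin(0.5920871)/pi = 0.2016959
Eclipse duration = 0.2016959 * 185.1369 = 37.3413 min

37.3413 minutes


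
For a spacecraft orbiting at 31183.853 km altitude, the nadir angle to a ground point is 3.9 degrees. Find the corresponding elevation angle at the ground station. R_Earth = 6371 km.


r = R_E + alt = 37554.8530 km
Law of sines in the satellite / Earth-center / ground-point triangle:
  sin(nadir)/R_E = sin(90 + el)/r  =>  cos(el) = (r/R_E)*sin(nadir)
cos(el) = (37554.8530 / 6371.0000) * sin(3.9 deg) = 0.4009267
el = arccos(0.4009267) = 66.3639 deg
(Earth-central angle = 90 - nadir - el = 19.7361 deg)

66.3639 degrees


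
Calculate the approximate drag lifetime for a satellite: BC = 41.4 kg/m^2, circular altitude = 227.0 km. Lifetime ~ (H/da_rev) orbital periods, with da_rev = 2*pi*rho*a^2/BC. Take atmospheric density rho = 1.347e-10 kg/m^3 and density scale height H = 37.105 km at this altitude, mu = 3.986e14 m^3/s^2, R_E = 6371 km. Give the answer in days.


a = R_E + alt = 6598.0000 km = 6.598e+06 m
da_rev = 2*pi*rho*a^2/BC = 2*pi*1.347e-10*(6.598e+06)^2/41.4 = 889.962578 m per revolution
N = H/da_rev = 37105.0000 m / 889.962578 m = 41.6928 revolutions
P = 2*pi*sqrt(a^3/mu) = 5333.7136 s
lifetime = N*P = 41.6928 * 5333.7136 = 222377.2619 s = 2.5738 days

2.5738 days


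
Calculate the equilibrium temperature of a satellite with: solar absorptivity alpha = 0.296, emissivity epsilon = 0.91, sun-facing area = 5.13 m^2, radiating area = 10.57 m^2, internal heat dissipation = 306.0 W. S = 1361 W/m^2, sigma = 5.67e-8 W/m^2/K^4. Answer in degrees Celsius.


Numerator = alpha*S*A_sun + Q_int = 0.296*1361*5.13 + 306.0 = 2372.6513 W
Denominator = eps*sigma*A_rad = 0.91*5.67e-8*10.57 = 5.4538029e-07 W/K^4
T^4 = 4.3504529e+09 K^4
T = 256.8228 K = -16.3272 C

-16.3272 degrees Celsius


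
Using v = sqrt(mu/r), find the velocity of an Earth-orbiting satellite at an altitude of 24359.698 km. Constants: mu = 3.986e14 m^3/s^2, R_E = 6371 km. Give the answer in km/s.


r = R_E + alt = 6371.0 + 24359.698 = 30730.6980 km = 3.0730698e+07 m
v = sqrt(mu/r) = sqrt(3.986e14 / 3.0730698e+07) = 3601.4918 m/s = 3.6015 km/s

3.6015 km/s


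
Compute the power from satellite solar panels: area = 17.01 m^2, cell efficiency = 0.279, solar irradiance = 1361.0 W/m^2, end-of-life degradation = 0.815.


P = area * eta * S * degradation
P = 17.01 * 0.279 * 1361.0 * 0.815
P = 5264.1015 W

5264.1015 W


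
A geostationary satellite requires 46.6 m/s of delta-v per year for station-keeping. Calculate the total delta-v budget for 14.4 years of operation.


dV = rate * years = 46.6 * 14.4
dV = 671.0400 m/s

671.0400 m/s


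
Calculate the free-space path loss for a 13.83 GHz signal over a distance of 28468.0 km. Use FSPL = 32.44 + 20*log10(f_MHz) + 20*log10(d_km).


f = 13.83 GHz = 13830.0000 MHz
d = 28468.0 km
FSPL = 32.44 + 20*log10(13830.0000) + 20*log10(28468.0)
FSPL = 32.44 + 82.8164 + 89.0871
FSPL = 204.3436 dB

204.3436 dB


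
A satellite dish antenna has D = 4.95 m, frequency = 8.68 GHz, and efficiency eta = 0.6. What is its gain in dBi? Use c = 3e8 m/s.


lambda = c/f = 3e8 / 8.68e+09 = 0.03456221 m
G = eta*(pi*D/lambda)^2 = 0.6*(pi*4.95/0.03456221)^2
G = 121467.0082 (linear)
G = 10*log10(121467.0082) = 50.8446 dBi

50.8446 dBi


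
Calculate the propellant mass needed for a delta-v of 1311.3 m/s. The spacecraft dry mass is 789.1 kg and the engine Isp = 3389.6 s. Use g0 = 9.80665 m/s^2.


ve = Isp * g0 = 3389.6 * 9.80665 = 33240.620840 m/s
mass ratio = exp(dv/ve) = exp(1311.3/33240.620840) = 1.04023716
m_prop = m_dry * (mr - 1) = 789.1 * (1.04023716 - 1)
m_prop = 31.7511 kg

31.7511 kg


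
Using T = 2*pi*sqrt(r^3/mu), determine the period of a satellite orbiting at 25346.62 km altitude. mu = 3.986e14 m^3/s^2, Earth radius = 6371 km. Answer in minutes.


r = 31717.6200 km = 3.171762e+07 m
T = 2*pi*sqrt(r^3/mu) = 2*pi*sqrt(3.1908161e+22 / 3.986e14)
T = 56216.2806 s = 936.9380 min

936.9380 minutes


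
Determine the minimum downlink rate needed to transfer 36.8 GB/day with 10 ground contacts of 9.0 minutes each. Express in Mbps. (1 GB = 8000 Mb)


total contact time = 10 * 9.0 * 60 = 5400.0000 s
data = 36.8 GB = 294400.0000 Mb
rate = 294400.0000 / 5400.0000 = 54.5185 Mbps

54.5185 Mbps


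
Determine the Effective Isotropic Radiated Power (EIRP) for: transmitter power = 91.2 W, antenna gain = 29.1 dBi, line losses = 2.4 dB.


Pt = 91.2 W = 19.5999 dBW
EIRP = Pt_dBW + Gt - losses = 19.5999 + 29.1 - 2.4 = 46.2999 dBW

46.2999 dBW


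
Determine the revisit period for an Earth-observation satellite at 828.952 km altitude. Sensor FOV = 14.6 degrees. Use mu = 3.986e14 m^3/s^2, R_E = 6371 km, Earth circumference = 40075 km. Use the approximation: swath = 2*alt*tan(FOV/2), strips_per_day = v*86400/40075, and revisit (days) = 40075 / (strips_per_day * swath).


swath = 2*828.952*tan(0.127409) = 212.3824 km
v = sqrt(mu/r) = 7440.5296 m/s = 7.4405 km/s
strips/day = v*86400/40075 = 7.4405*86400/40075 = 16.0415
coverage/day = strips * swath = 16.0415 * 212.3824 = 3406.9251 km
revisit = 40075 / 3406.9251 = 11.7628 days

11.7628 days


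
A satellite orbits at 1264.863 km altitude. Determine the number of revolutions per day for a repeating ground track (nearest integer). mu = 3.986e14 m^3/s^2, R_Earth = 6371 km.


r = 7.635863e+06 m
T = 2*pi*sqrt(r^3/mu) = 6640.4638 s = 110.6744 min
revs/day = 1440 / 110.6744 = 13.0111
Rounded: 13 revolutions per day

13 revolutions per day


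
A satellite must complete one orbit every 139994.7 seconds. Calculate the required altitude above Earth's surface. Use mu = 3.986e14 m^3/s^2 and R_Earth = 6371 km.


T = 139994.7 s
r = (mu*T^2/(4*pi^2))^(1/3) = (3.986e14 * 139994.7^2 / (4*pi^2))^(1/3)
r = 5.8272938e+07 m = 58272.9381 km
alt = r - R_E = 58272.9381 - 6371 = 51901.9381 km

51901.9381 km


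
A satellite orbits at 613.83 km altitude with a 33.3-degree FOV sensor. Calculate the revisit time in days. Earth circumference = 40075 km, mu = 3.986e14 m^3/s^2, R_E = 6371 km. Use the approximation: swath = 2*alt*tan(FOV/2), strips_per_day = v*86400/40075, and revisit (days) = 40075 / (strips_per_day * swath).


swath = 2*613.83*tan(0.2905973) = 367.1482 km
v = sqrt(mu/r) = 7554.2391 m/s = 7.5542 km/s
strips/day = v*86400/40075 = 7.5542*86400/40075 = 16.2866
coverage/day = strips * swath = 16.2866 * 367.1482 = 5979.6027 km
revisit = 40075 / 5979.6027 = 6.7020 days

6.7020 days


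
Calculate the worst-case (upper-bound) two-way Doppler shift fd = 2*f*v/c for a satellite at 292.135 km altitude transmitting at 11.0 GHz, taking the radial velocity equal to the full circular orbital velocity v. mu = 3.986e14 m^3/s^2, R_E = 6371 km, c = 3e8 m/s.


r = 6.663135e+06 m
v = sqrt(mu/r) = 7734.4483 m/s (worst-case radial velocity)
f = 11.0 GHz = 1.1e+10 Hz
fd = 2*f*v/c = 2*1.1e+10*7734.4483/3.0e+08
fd = 567192.8755 Hz

567192.8755 Hz


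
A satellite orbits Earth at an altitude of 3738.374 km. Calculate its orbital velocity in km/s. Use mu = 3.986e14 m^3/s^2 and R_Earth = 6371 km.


r = R_E + alt = 6371.0 + 3738.374 = 10109.3740 km = 1.0109374e+07 m
v = sqrt(mu/r) = sqrt(3.986e14 / 1.0109374e+07) = 6279.2318 m/s = 6.2792 km/s

6.2792 km/s


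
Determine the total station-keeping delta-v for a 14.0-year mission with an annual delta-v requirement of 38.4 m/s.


dV = rate * years = 38.4 * 14.0
dV = 537.6000 m/s

537.6000 m/s


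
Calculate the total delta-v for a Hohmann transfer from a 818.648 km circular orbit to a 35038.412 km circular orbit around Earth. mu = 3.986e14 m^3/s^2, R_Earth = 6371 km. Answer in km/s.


r1 = 7189.6480 km = 7.189648e+06 m
r2 = 41409.4120 km = 4.1409412e+07 m
dv1 = sqrt(mu/r1)*(sqrt(2*r2/(r1+r2)) - 1) = 2274.1218 m/s
dv2 = sqrt(mu/r2)*(1 - sqrt(2*r1/(r1+r2))) = 1414.9349 m/s
total dv = |dv1| + |dv2| = 2274.1218 + 1414.9349 = 3689.0568 m/s = 3.6891 km/s

3.6891 km/s


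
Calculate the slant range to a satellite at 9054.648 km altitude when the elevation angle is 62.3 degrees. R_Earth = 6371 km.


h = 9054.648 km, el = 62.3 deg
d = -R_E*sin(el) + sqrt((R_E*sin(el))^2 + 2*R_E*h + h^2)
d = -6371.0000*sin(1.0873) + sqrt((6371.0000*0.8853936)^2 + 2*6371.0000*9054.648 + 9054.648^2)
d = 9497.8521 km

9497.8521 km


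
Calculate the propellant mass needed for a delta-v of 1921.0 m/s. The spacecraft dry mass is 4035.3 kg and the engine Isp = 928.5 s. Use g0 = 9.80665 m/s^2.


ve = Isp * g0 = 928.5 * 9.80665 = 9105.474525 m/s
mass ratio = exp(dv/ve) = exp(1921.0/9105.474525) = 1.23487775
m_prop = m_dry * (mr - 1) = 4035.3 * (1.23487775 - 1)
m_prop = 947.8022 kg

947.8022 kg


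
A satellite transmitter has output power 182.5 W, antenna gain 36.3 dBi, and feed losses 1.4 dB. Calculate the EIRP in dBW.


Pt = 182.5 W = 22.6126 dBW
EIRP = Pt_dBW + Gt - losses = 22.6126 + 36.3 - 1.4 = 57.5126 dBW

57.5126 dBW


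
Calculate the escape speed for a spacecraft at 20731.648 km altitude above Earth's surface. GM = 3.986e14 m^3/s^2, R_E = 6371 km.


r = 6371.0 + 20731.648 = 27102.6480 km = 2.7102648e+07 m
v_esc = sqrt(2*mu/r) = sqrt(2*3.986e14 / 2.7102648e+07)
v_esc = 5423.4767 m/s = 5.4235 km/s

5.4235 km/s


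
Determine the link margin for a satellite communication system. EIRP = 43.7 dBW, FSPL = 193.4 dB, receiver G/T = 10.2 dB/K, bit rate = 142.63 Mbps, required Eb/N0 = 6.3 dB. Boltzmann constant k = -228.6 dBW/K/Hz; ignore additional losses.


C/N0 = EIRP - FSPL + G/T - k = 43.7 - 193.4 + 10.2 - (-228.6)
C/N0 = 89.1000 dB-Hz
R_b = 142.63 Mbps = 1.4263e+08 bps -> 10*log10(R_b) = 81.5421 dB-Hz
Eb/N0 = C/N0 - 10*log10(R_b) = 89.1000 - 81.5421 = 7.5579 dB
Margin = Eb/N0 - Eb/N0_req = 7.5579 - 6.3 = 1.2579 dB (link closes)

1.2579 dB


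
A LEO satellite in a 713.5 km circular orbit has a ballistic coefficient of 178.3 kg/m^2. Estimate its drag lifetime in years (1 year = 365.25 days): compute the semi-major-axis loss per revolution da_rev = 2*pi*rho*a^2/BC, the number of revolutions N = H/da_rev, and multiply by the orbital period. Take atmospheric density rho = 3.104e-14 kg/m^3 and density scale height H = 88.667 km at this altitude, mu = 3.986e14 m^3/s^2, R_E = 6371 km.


a = R_E + alt = 7084.5000 km = 7.0845e+06 m
da_rev = 2*pi*rho*a^2/BC = 2*pi*3.104e-14*(7.0845e+06)^2/178.3 = 0.0548995326 m per revolution
N = H/da_rev = 88667.0000 m / 0.0548995326 m = 1.6150775e+06 revolutions
P = 2*pi*sqrt(a^3/mu) = 5934.3756 s
lifetime = N*P = 1.6150775e+06 * 5934.3756 = 9.5844765e+09 s = 110931.4407 days
years = 110931.4407 / 365.25 = 303.7137 years

303.7137 years


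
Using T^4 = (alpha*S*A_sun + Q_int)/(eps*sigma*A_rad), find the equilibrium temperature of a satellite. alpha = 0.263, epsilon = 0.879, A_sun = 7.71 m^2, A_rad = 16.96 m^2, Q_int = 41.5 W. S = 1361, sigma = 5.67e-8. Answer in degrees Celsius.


Numerator = alpha*S*A_sun + Q_int = 0.263*1361*7.71 + 41.5 = 2801.2405 W
Denominator = eps*sigma*A_rad = 0.879*5.67e-8*16.96 = 8.4527453e-07 W/K^4
T^4 = 3.3140009e+09 K^4
T = 239.9320 K = -33.2180 C

-33.2180 degrees Celsius


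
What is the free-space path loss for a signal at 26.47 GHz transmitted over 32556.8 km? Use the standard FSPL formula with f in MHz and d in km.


f = 26.47 GHz = 26470.0000 MHz
d = 32556.8 km
FSPL = 32.44 + 20*log10(26470.0000) + 20*log10(32556.8)
FSPL = 32.44 + 88.4551 + 90.2528
FSPL = 211.1479 dB

211.1479 dB


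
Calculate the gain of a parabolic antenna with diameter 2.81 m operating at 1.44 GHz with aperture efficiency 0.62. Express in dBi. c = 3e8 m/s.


lambda = c/f = 3e8 / 1.44e+09 = 0.2083333 m
G = eta*(pi*D/lambda)^2 = 0.62*(pi*2.81/0.2083333)^2
G = 1113.2342 (linear)
G = 10*log10(1113.2342) = 30.4659 dBi

30.4659 dBi


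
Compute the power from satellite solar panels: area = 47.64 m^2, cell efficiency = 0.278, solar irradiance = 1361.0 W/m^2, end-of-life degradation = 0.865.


P = area * eta * S * degradation
P = 47.64 * 0.278 * 1361.0 * 0.865
P = 15591.6035 W

15591.6035 W


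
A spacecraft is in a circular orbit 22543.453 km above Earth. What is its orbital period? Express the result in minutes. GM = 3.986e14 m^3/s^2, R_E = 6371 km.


r = 28914.4530 km = 2.8914453e+07 m
T = 2*pi*sqrt(r^3/mu) = 2*pi*sqrt(2.4173801e+22 / 3.986e14)
T = 48930.9550 s = 815.5159 min

815.5159 minutes


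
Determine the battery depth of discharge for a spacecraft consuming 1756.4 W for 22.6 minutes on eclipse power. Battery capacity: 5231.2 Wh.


E_used = P * t / 60 = 1756.4 * 22.6 / 60 = 661.5773 Wh
DOD = E_used / E_total * 100 = 661.5773 / 5231.2 * 100
DOD = 12.6468 %

12.6468 %


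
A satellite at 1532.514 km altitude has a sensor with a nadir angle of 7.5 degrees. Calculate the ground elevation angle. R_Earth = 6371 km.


r = R_E + alt = 7903.5140 km
Law of sines in the satellite / Earth-center / ground-point triangle:
  sin(nadir)/R_E = sin(90 + el)/r  =>  cos(el) = (r/R_E)*sin(nadir)
cos(el) = (7903.5140 / 6371.0000) * sin(7.5 deg) = 0.1619237
el = arccos(0.1619237) = 80.6814 deg
(Earth-central angle = 90 - nadir - el = 1.8186 deg)

80.6814 degrees


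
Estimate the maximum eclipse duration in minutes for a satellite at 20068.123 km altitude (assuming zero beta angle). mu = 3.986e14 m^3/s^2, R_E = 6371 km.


r = 26439.1230 km
T = 713.0673 min
Eclipse fraction = arcsin(R_E/r)/pi = arcsin(6371.0000/26439.1230)/pi
= arcsin(0.2409687)/pi = 0.0774651
Eclipse duration = 0.0774651 * 713.0673 = 55.2378 min

55.2378 minutes


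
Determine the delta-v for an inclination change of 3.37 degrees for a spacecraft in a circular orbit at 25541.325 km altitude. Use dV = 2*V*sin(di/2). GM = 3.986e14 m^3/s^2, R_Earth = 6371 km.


r = 31912.3250 km = 3.1912325e+07 m
V = sqrt(mu/r) = 3534.1862 m/s
di = 3.37 deg = 0.0588176 rad
dV = 2*V*sin(di/2) = 2*3534.1862*sin(0.0294088)
dV = 207.8424 m/s = 0.2078424 km/s

0.2078 km/s


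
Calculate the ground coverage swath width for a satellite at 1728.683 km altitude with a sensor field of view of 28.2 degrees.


FOV = 28.2 deg = 0.4921828 rad
swath = 2 * alt * tan(FOV/2) = 2 * 1728.683 * tan(0.2460914)
swath = 2 * 1728.683 * 0.2511826
swath = 868.4303 km

868.4303 km


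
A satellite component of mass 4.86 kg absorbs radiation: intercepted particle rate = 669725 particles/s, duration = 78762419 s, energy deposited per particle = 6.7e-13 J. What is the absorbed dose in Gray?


Total energy deposited = rate * time * E_per
  = 669725 * 78762419 * 6.7e-13 = 35.3419 J
Dose = E_total / mass = 35.3419 / 4.86
Dose = 7.2720 Gy

7.2720 Gy


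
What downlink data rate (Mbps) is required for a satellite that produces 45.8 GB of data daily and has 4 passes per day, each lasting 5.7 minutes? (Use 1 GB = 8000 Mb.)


total contact time = 4 * 5.7 * 60 = 1368.0000 s
data = 45.8 GB = 366400.0000 Mb
rate = 366400.0000 / 1368.0000 = 267.8363 Mbps

267.8363 Mbps


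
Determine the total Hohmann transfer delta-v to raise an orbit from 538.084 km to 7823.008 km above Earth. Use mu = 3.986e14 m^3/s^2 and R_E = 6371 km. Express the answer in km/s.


r1 = 6909.0840 km = 6.909084e+06 m
r2 = 14194.0080 km = 1.4194008e+07 m
dv1 = sqrt(mu/r1)*(sqrt(2*r2/(r1+r2)) - 1) = 1213.9972 m/s
dv2 = sqrt(mu/r2)*(1 - sqrt(2*r1/(r1+r2))) = 1011.1373 m/s
total dv = |dv1| + |dv2| = 1213.9972 + 1011.1373 = 2225.1345 m/s = 2.2251 km/s

2.2251 km/s


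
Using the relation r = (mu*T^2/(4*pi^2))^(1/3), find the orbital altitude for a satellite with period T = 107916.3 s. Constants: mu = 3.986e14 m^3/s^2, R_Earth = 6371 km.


T = 107916.3 s
r = (mu*T^2/(4*pi^2))^(1/3) = (3.986e14 * 107916.3^2 / (4*pi^2))^(1/3)
r = 4.8991103e+07 m = 48991.1030 km
alt = r - R_E = 48991.1030 - 6371 = 42620.1030 km

42620.1030 km


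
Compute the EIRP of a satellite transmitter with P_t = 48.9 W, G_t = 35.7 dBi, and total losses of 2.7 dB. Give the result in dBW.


Pt = 48.9 W = 16.8931 dBW
EIRP = Pt_dBW + Gt - losses = 16.8931 + 35.7 - 2.7 = 49.8931 dBW

49.8931 dBW


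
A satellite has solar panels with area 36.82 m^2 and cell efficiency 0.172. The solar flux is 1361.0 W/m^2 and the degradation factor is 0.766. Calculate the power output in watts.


P = area * eta * S * degradation
P = 36.82 * 0.172 * 1361.0 * 0.766
P = 6602.3589 W

6602.3589 W


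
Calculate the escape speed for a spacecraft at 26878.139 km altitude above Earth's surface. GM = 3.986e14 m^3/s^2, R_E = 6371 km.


r = 6371.0 + 26878.139 = 33249.1390 km = 3.3249139e+07 m
v_esc = sqrt(2*mu/r) = sqrt(2*3.986e14 / 3.3249139e+07)
v_esc = 4896.5866 m/s = 4.8966 km/s

4.8966 km/s


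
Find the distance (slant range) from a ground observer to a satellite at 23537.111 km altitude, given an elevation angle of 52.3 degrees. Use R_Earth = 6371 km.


h = 23537.111 km, el = 52.3 deg
d = -R_E*sin(el) + sqrt((R_E*sin(el))^2 + 2*R_E*h + h^2)
d = -6371.0000*sin(0.9128072) + sqrt((6371.0000*0.7912235)^2 + 2*6371.0000*23537.111 + 23537.111^2)
d = 24612.3775 km

24612.3775 km


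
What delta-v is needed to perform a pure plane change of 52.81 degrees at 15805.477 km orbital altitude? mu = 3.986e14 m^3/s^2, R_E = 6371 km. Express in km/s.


r = 22176.4770 km = 2.2176477e+07 m
V = sqrt(mu/r) = 4239.5755 m/s
di = 52.81 deg = 0.9217084 rad
dV = 2*V*sin(di/2) = 2*4239.5755*sin(0.4608542)
dV = 3770.7916 m/s = 3.7708 km/s

3.7708 km/s


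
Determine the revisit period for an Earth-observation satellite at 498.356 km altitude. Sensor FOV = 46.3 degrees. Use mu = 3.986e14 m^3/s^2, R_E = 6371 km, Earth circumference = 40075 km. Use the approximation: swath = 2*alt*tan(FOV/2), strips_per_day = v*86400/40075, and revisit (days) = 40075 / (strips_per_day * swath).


swath = 2*498.356*tan(0.4040437) = 426.1621 km
v = sqrt(mu/r) = 7617.4679 m/s = 7.6175 km/s
strips/day = v*86400/40075 = 7.6175*86400/40075 = 16.4229
coverage/day = strips * swath = 16.4229 * 426.1621 = 6998.8339 km
revisit = 40075 / 6998.8339 = 5.7260 days

5.7260 days


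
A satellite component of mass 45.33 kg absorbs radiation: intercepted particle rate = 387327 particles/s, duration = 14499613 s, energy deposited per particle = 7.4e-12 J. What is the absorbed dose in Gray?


Total energy deposited = rate * time * E_per
  = 387327 * 14499613 * 7.4e-12 = 41.5591 J
Dose = E_total / mass = 41.5591 / 45.33
Dose = 0.9168118 Gy

0.9168 Gy


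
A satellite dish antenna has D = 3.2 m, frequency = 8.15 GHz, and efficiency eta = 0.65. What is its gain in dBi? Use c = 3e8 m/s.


lambda = c/f = 3e8 / 8.15e+09 = 0.03680982 m
G = eta*(pi*D/lambda)^2 = 0.65*(pi*3.2/0.03680982)^2
G = 48482.5849 (linear)
G = 10*log10(48482.5849) = 46.8559 dBi

46.8559 dBi


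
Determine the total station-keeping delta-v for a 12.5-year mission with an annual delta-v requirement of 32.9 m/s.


dV = rate * years = 32.9 * 12.5
dV = 411.2500 m/s

411.2500 m/s


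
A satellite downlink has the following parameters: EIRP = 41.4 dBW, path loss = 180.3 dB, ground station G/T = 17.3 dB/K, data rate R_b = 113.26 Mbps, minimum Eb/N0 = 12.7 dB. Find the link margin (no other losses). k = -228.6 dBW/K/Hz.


C/N0 = EIRP - FSPL + G/T - k = 41.4 - 180.3 + 17.3 - (-228.6)
C/N0 = 107.0000 dB-Hz
R_b = 113.26 Mbps = 1.1326e+08 bps -> 10*log10(R_b) = 80.5408 dB-Hz
Eb/N0 = C/N0 - 10*log10(R_b) = 107.0000 - 80.5408 = 26.4592 dB
Margin = Eb/N0 - Eb/N0_req = 26.4592 - 12.7 = 13.7592 dB (link closes)

13.7592 dB


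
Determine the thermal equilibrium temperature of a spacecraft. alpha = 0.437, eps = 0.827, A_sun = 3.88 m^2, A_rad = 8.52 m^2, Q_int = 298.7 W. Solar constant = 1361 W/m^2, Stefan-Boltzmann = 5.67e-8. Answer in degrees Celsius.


Numerator = alpha*S*A_sun + Q_int = 0.437*1361*3.88 + 298.7 = 2606.3572 W
Denominator = eps*sigma*A_rad = 0.827*5.67e-8*8.52 = 3.9951047e-07 W/K^4
T^4 = 6.523877e+09 K^4
T = 284.2015 K = 11.0515 C

11.0515 degrees Celsius


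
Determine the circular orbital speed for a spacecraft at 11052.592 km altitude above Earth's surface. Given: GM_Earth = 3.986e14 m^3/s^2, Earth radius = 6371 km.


r = R_E + alt = 6371.0 + 11052.592 = 17423.5920 km = 1.7423592e+07 m
v = sqrt(mu/r) = sqrt(3.986e14 / 1.7423592e+07) = 4782.9936 m/s = 4.7830 km/s

4.7830 km/s


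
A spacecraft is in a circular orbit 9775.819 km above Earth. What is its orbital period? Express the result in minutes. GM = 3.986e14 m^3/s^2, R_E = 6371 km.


r = 16146.8190 km = 1.6146819e+07 m
T = 2*pi*sqrt(r^3/mu) = 2*pi*sqrt(4.2097948e+21 / 3.986e14)
T = 20419.3393 s = 340.3223 min

340.3223 minutes


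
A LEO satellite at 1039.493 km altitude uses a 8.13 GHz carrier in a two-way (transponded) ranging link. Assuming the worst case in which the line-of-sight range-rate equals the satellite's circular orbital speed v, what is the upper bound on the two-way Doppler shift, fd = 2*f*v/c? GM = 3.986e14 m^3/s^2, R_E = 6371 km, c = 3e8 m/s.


r = 7.410493e+06 m
v = sqrt(mu/r) = 7334.0708 m/s (worst-case radial velocity)
f = 8.13 GHz = 8.13e+09 Hz
fd = 2*f*v/c = 2*8.13e+09*7334.0708/3.0e+08
fd = 397506.6359 Hz

397506.6359 Hz


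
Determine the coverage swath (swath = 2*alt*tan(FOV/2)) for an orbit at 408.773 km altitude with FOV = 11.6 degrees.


FOV = 11.6 deg = 0.2024582 rad
swath = 2 * alt * tan(FOV/2) = 2 * 408.773 * tan(0.1012291)
swath = 2 * 408.773 * 0.1015763
swath = 83.0433 km

83.0433 km


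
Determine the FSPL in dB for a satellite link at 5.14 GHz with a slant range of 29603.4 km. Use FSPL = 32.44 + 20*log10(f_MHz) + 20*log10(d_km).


f = 5.14 GHz = 5140.0000 MHz
d = 29603.4 km
FSPL = 32.44 + 20*log10(5140.0000) + 20*log10(29603.4)
FSPL = 32.44 + 74.2193 + 89.4268
FSPL = 196.0861 dB

196.0861 dB


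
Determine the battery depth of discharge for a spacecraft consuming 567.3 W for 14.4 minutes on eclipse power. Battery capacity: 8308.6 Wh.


E_used = P * t / 60 = 567.3 * 14.4 / 60 = 136.1520 Wh
DOD = E_used / E_total * 100 = 136.1520 / 8308.6 * 100
DOD = 1.6387 %

1.6387 %


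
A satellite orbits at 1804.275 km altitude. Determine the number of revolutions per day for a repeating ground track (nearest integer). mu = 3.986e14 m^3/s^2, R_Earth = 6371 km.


r = 8.175275e+06 m
T = 2*pi*sqrt(r^3/mu) = 7356.3905 s = 122.6065 min
revs/day = 1440 / 122.6065 = 11.7449
Rounded: 12 revolutions per day

12 revolutions per day


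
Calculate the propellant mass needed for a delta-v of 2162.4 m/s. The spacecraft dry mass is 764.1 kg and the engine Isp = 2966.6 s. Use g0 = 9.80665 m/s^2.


ve = Isp * g0 = 2966.6 * 9.80665 = 29092.407890 m/s
mass ratio = exp(dv/ve) = exp(2162.4/29092.407890) = 1.07716078
m_prop = m_dry * (mr - 1) = 764.1 * (1.07716078 - 1)
m_prop = 58.9586 kg

58.9586 kg


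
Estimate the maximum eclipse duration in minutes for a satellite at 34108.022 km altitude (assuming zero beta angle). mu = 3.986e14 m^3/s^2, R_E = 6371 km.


r = 40479.0220 km
T = 1350.8433 min
Eclipse fraction = arcsin(R_E/r)/pi = arcsin(6371.0000/40479.0220)/pi
= arcsin(0.1573902)/pi = 0.05030802
Eclipse duration = 0.05030802 * 1350.8433 = 67.9583 min

67.9583 minutes


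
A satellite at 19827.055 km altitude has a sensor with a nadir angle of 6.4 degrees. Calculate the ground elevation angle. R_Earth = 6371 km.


r = R_E + alt = 26198.0550 km
Law of sines in the satellite / Earth-center / ground-point triangle:
  sin(nadir)/R_E = sin(90 + el)/r  =>  cos(el) = (r/R_E)*sin(nadir)
cos(el) = (26198.0550 / 6371.0000) * sin(6.4 deg) = 0.458369
el = arccos(0.458369) = 62.7181 deg
(Earth-central angle = 90 - nadir - el = 20.8819 deg)

62.7181 degrees


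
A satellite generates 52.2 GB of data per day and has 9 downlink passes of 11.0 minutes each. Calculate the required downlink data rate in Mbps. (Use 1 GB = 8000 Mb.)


total contact time = 9 * 11.0 * 60 = 5940.0000 s
data = 52.2 GB = 417600.0000 Mb
rate = 417600.0000 / 5940.0000 = 70.3030 Mbps

70.3030 Mbps


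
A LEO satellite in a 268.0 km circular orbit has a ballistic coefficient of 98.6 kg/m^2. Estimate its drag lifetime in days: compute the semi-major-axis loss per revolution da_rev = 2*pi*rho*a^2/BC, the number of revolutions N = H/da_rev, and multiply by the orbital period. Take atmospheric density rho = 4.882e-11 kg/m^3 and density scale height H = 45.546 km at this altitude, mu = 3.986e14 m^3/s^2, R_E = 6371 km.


a = R_E + alt = 6639.0000 km = 6.639e+06 m
da_rev = 2*pi*rho*a^2/BC = 2*pi*4.882e-11*(6.639e+06)^2/98.6 = 137.121661 m per revolution
N = H/da_rev = 45546.0000 m / 137.121661 m = 332.1576 revolutions
P = 2*pi*sqrt(a^3/mu) = 5383.5063 s
lifetime = N*P = 332.1576 * 5383.5063 = 1.7881725e+06 s = 20.6964 days

20.6964 days


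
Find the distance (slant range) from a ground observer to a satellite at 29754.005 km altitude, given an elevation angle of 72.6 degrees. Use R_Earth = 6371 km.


h = 29754.005 km, el = 72.6 deg
d = -R_E*sin(el) + sqrt((R_E*sin(el))^2 + 2*R_E*h + h^2)
d = -6371.0000*sin(1.2671) + sqrt((6371.0000*0.9542403)^2 + 2*6371.0000*29754.005 + 29754.005^2)
d = 29995.2662 km

29995.2662 km


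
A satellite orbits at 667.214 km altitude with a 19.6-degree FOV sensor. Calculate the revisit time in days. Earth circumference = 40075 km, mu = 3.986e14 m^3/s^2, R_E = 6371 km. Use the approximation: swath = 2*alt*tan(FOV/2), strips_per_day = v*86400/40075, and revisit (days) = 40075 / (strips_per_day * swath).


swath = 2*667.214*tan(0.1710423) = 230.4957 km
v = sqrt(mu/r) = 7525.5356 m/s = 7.5255 km/s
strips/day = v*86400/40075 = 7.5255*86400/40075 = 16.2247
coverage/day = strips * swath = 16.2247 * 230.4957 = 3739.7324 km
revisit = 40075 / 3739.7324 = 10.7160 days

10.7160 days


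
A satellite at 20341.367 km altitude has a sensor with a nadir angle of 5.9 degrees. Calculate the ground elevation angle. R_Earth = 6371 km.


r = R_E + alt = 26712.3670 km
Law of sines in the satellite / Earth-center / ground-point triangle:
  sin(nadir)/R_E = sin(90 + el)/r  =>  cos(el) = (r/R_E)*sin(nadir)
cos(el) = (26712.3670 / 6371.0000) * sin(5.9 deg) = 0.4309892
el = arccos(0.4309892) = 64.4696 deg
(Earth-central angle = 90 - nadir - el = 19.6304 deg)

64.4696 degrees


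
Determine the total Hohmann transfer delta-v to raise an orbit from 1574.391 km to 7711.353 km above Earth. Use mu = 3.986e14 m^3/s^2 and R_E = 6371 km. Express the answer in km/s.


r1 = 7945.3910 km = 7.945391e+06 m
r2 = 14082.3530 km = 1.4082353e+07 m
dv1 = sqrt(mu/r1)*(sqrt(2*r2/(r1+r2)) - 1) = 926.1075 m/s
dv2 = sqrt(mu/r2)*(1 - sqrt(2*r1/(r1+r2))) = 801.4841 m/s
total dv = |dv1| + |dv2| = 926.1075 + 801.4841 = 1727.5916 m/s = 1.7276 km/s

1.7276 km/s


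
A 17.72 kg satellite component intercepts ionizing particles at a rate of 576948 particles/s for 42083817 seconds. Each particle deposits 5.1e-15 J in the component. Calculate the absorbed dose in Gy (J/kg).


Total energy deposited = rate * time * E_per
  = 576948 * 42083817 * 5.1e-15 = 0.1238289 J
Dose = E_total / mass = 0.1238289 / 17.72
Dose = 0.006988086 Gy

0.0070 Gy


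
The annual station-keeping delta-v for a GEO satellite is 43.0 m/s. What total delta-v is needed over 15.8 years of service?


dV = rate * years = 43.0 * 15.8
dV = 679.4000 m/s

679.4000 m/s


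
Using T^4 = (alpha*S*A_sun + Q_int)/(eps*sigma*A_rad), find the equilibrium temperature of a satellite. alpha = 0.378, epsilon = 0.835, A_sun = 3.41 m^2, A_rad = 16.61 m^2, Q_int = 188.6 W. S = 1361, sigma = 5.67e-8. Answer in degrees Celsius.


Numerator = alpha*S*A_sun + Q_int = 0.378*1361*3.41 + 188.6 = 1942.9018 W
Denominator = eps*sigma*A_rad = 0.835*5.67e-8*16.61 = 7.8639214e-07 W/K^4
T^4 = 2.4706526e+09 K^4
T = 222.9477 K = -50.2023 C

-50.2023 degrees Celsius


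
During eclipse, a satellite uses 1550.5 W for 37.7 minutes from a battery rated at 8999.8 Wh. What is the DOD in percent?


E_used = P * t / 60 = 1550.5 * 37.7 / 60 = 974.2308 Wh
DOD = E_used / E_total * 100 = 974.2308 / 8999.8 * 100
DOD = 10.8250 %

10.8250 %


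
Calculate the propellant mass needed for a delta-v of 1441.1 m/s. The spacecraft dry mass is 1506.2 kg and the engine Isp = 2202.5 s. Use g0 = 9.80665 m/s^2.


ve = Isp * g0 = 2202.5 * 9.80665 = 21599.146625 m/s
mass ratio = exp(dv/ve) = exp(1441.1/21599.146625) = 1.06899636
m_prop = m_dry * (mr - 1) = 1506.2 * (1.06899636 - 1)
m_prop = 103.9223 kg

103.9223 kg


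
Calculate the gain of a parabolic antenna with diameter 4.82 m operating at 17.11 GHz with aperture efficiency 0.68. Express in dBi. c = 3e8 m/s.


lambda = c/f = 3e8 / 1.711e+10 = 0.01753361 m
G = eta*(pi*D/lambda)^2 = 0.68*(pi*4.82/0.01753361)^2
G = 507177.8102 (linear)
G = 10*log10(507177.8102) = 57.0516 dBi

57.0516 dBi


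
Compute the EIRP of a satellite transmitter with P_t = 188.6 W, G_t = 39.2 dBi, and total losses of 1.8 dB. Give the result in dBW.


Pt = 188.6 W = 22.7554 dBW
EIRP = Pt_dBW + Gt - losses = 22.7554 + 39.2 - 1.8 = 60.1554 dBW

60.1554 dBW


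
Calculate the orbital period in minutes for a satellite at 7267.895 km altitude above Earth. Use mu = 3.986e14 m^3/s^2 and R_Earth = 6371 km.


r = 13638.8950 km = 1.3638895e+07 m
T = 2*pi*sqrt(r^3/mu) = 2*pi*sqrt(2.5370998e+21 / 3.986e14)
T = 15851.8517 s = 264.1975 min

264.1975 minutes


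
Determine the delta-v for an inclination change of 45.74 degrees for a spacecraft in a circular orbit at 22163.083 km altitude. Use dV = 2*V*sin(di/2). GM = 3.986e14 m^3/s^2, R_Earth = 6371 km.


r = 28534.0830 km = 2.8534083e+07 m
V = sqrt(mu/r) = 3737.5472 m/s
di = 45.74 deg = 0.7983136 rad
dV = 2*V*sin(di/2) = 2*3737.5472*sin(0.3991568)
dV = 2905.1324 m/s = 2.9051 km/s

2.9051 km/s


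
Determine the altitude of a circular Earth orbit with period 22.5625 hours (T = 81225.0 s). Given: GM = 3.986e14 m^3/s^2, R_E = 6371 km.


T = 81225.0 s
r = (mu*T^2/(4*pi^2))^(1/3) = (3.986e14 * 81225.0^2 / (4*pi^2))^(1/3)
r = 4.0537068e+07 m = 40537.0679 km
alt = r - R_E = 40537.0679 - 6371 = 34166.0679 km

34166.0679 km


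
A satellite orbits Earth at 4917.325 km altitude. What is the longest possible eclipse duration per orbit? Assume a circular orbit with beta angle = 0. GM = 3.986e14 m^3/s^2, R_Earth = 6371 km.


r = 11288.3250 km
T = 198.9318 min
Eclipse fraction = arcsin(R_E/r)/pi = arcsin(6371.0000/11288.3250)/pi
= arcsin(0.5643884)/pi = 0.190888
Eclipse duration = 0.190888 * 198.9318 = 37.9737 min

37.9737 minutes


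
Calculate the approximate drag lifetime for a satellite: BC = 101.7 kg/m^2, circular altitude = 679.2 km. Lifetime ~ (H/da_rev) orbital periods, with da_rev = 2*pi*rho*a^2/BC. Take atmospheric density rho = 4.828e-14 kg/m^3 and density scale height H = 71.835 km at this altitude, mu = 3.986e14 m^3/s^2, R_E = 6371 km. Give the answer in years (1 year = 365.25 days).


a = R_E + alt = 7050.2000 km = 7.0502e+06 m
da_rev = 2*pi*rho*a^2/BC = 2*pi*4.828e-14*(7.0502e+06)^2/101.7 = 0.148261726 m per revolution
N = H/da_rev = 71835.0000 m / 0.148261726 m = 484514.7969 revolutions
P = 2*pi*sqrt(a^3/mu) = 5891.3304 s
lifetime = N*P = 484514.7969 * 5891.3304 = 2.8544367e+09 s = 33037.4622 days
years = 33037.4622 / 365.25 = 90.4516 years

90.4516 years


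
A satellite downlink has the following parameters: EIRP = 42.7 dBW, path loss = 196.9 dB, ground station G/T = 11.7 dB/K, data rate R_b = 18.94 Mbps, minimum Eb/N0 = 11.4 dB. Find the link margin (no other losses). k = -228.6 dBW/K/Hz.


C/N0 = EIRP - FSPL + G/T - k = 42.7 - 196.9 + 11.7 - (-228.6)
C/N0 = 86.1000 dB-Hz
R_b = 18.94 Mbps = 1.894e+07 bps -> 10*log10(R_b) = 72.7738 dB-Hz
Eb/N0 = C/N0 - 10*log10(R_b) = 86.1000 - 72.7738 = 13.3262 dB
Margin = Eb/N0 - Eb/N0_req = 13.3262 - 11.4 = 1.9262 dB (link closes)

1.9262 dB


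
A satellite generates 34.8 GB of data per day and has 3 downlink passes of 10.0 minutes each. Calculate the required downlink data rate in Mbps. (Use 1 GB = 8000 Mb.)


total contact time = 3 * 10.0 * 60 = 1800.0000 s
data = 34.8 GB = 278400.0000 Mb
rate = 278400.0000 / 1800.0000 = 154.6667 Mbps

154.6667 Mbps
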